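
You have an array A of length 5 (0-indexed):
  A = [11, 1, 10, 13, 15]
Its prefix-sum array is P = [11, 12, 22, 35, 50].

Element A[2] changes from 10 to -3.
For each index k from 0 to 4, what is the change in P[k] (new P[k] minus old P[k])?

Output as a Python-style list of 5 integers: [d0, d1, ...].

Answer: [0, 0, -13, -13, -13]

Derivation:
Element change: A[2] 10 -> -3, delta = -13
For k < 2: P[k] unchanged, delta_P[k] = 0
For k >= 2: P[k] shifts by exactly -13
Delta array: [0, 0, -13, -13, -13]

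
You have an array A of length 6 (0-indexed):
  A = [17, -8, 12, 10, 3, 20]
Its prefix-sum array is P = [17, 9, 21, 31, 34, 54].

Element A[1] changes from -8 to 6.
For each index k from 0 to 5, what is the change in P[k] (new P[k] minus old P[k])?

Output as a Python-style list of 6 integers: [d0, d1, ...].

Answer: [0, 14, 14, 14, 14, 14]

Derivation:
Element change: A[1] -8 -> 6, delta = 14
For k < 1: P[k] unchanged, delta_P[k] = 0
For k >= 1: P[k] shifts by exactly 14
Delta array: [0, 14, 14, 14, 14, 14]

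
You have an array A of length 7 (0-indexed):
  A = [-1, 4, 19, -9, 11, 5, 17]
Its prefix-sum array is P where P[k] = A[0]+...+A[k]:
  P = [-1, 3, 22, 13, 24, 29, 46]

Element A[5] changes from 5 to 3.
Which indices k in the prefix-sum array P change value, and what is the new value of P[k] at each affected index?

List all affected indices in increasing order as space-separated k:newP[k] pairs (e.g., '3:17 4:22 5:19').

P[k] = A[0] + ... + A[k]
P[k] includes A[5] iff k >= 5
Affected indices: 5, 6, ..., 6; delta = -2
  P[5]: 29 + -2 = 27
  P[6]: 46 + -2 = 44

Answer: 5:27 6:44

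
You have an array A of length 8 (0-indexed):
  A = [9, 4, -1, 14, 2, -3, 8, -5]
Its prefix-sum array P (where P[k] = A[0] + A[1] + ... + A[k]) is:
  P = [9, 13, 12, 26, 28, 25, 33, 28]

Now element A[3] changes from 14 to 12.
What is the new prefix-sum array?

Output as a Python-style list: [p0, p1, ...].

Answer: [9, 13, 12, 24, 26, 23, 31, 26]

Derivation:
Change: A[3] 14 -> 12, delta = -2
P[k] for k < 3: unchanged (A[3] not included)
P[k] for k >= 3: shift by delta = -2
  P[0] = 9 + 0 = 9
  P[1] = 13 + 0 = 13
  P[2] = 12 + 0 = 12
  P[3] = 26 + -2 = 24
  P[4] = 28 + -2 = 26
  P[5] = 25 + -2 = 23
  P[6] = 33 + -2 = 31
  P[7] = 28 + -2 = 26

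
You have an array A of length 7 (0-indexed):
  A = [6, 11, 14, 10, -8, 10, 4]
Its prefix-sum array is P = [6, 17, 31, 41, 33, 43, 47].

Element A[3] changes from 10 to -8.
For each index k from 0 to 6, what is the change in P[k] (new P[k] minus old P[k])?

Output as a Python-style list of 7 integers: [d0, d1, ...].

Element change: A[3] 10 -> -8, delta = -18
For k < 3: P[k] unchanged, delta_P[k] = 0
For k >= 3: P[k] shifts by exactly -18
Delta array: [0, 0, 0, -18, -18, -18, -18]

Answer: [0, 0, 0, -18, -18, -18, -18]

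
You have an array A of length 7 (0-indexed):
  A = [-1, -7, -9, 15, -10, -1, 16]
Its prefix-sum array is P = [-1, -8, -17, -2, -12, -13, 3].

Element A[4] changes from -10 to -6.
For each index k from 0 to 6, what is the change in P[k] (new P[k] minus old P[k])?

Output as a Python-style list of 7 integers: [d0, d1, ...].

Answer: [0, 0, 0, 0, 4, 4, 4]

Derivation:
Element change: A[4] -10 -> -6, delta = 4
For k < 4: P[k] unchanged, delta_P[k] = 0
For k >= 4: P[k] shifts by exactly 4
Delta array: [0, 0, 0, 0, 4, 4, 4]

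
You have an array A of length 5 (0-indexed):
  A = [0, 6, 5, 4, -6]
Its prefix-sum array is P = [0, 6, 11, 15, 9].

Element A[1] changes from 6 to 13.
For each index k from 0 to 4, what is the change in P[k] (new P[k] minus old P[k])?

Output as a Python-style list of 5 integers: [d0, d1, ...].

Answer: [0, 7, 7, 7, 7]

Derivation:
Element change: A[1] 6 -> 13, delta = 7
For k < 1: P[k] unchanged, delta_P[k] = 0
For k >= 1: P[k] shifts by exactly 7
Delta array: [0, 7, 7, 7, 7]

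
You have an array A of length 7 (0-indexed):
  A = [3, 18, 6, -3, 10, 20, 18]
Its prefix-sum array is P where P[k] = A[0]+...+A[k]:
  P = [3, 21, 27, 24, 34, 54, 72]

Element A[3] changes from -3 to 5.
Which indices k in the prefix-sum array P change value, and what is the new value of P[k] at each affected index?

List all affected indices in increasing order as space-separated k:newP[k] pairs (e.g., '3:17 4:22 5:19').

Answer: 3:32 4:42 5:62 6:80

Derivation:
P[k] = A[0] + ... + A[k]
P[k] includes A[3] iff k >= 3
Affected indices: 3, 4, ..., 6; delta = 8
  P[3]: 24 + 8 = 32
  P[4]: 34 + 8 = 42
  P[5]: 54 + 8 = 62
  P[6]: 72 + 8 = 80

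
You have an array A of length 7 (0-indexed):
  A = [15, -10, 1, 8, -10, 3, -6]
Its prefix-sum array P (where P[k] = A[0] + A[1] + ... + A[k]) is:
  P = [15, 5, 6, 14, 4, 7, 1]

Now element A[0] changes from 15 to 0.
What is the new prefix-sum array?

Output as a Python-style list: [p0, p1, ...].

Answer: [0, -10, -9, -1, -11, -8, -14]

Derivation:
Change: A[0] 15 -> 0, delta = -15
P[k] for k < 0: unchanged (A[0] not included)
P[k] for k >= 0: shift by delta = -15
  P[0] = 15 + -15 = 0
  P[1] = 5 + -15 = -10
  P[2] = 6 + -15 = -9
  P[3] = 14 + -15 = -1
  P[4] = 4 + -15 = -11
  P[5] = 7 + -15 = -8
  P[6] = 1 + -15 = -14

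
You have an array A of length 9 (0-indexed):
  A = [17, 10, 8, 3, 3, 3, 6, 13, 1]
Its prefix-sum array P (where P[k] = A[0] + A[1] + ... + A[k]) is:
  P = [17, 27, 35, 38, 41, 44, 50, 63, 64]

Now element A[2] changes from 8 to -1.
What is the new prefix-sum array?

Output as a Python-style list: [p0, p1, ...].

Answer: [17, 27, 26, 29, 32, 35, 41, 54, 55]

Derivation:
Change: A[2] 8 -> -1, delta = -9
P[k] for k < 2: unchanged (A[2] not included)
P[k] for k >= 2: shift by delta = -9
  P[0] = 17 + 0 = 17
  P[1] = 27 + 0 = 27
  P[2] = 35 + -9 = 26
  P[3] = 38 + -9 = 29
  P[4] = 41 + -9 = 32
  P[5] = 44 + -9 = 35
  P[6] = 50 + -9 = 41
  P[7] = 63 + -9 = 54
  P[8] = 64 + -9 = 55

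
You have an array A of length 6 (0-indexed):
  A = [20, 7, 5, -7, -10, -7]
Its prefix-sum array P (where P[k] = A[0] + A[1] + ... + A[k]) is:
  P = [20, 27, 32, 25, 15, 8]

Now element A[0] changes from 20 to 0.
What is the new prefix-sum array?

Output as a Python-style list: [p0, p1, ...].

Change: A[0] 20 -> 0, delta = -20
P[k] for k < 0: unchanged (A[0] not included)
P[k] for k >= 0: shift by delta = -20
  P[0] = 20 + -20 = 0
  P[1] = 27 + -20 = 7
  P[2] = 32 + -20 = 12
  P[3] = 25 + -20 = 5
  P[4] = 15 + -20 = -5
  P[5] = 8 + -20 = -12

Answer: [0, 7, 12, 5, -5, -12]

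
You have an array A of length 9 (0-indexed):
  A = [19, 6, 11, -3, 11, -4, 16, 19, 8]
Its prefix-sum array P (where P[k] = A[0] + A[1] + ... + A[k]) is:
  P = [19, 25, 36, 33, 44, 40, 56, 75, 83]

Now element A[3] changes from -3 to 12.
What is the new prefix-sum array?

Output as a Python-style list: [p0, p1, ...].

Answer: [19, 25, 36, 48, 59, 55, 71, 90, 98]

Derivation:
Change: A[3] -3 -> 12, delta = 15
P[k] for k < 3: unchanged (A[3] not included)
P[k] for k >= 3: shift by delta = 15
  P[0] = 19 + 0 = 19
  P[1] = 25 + 0 = 25
  P[2] = 36 + 0 = 36
  P[3] = 33 + 15 = 48
  P[4] = 44 + 15 = 59
  P[5] = 40 + 15 = 55
  P[6] = 56 + 15 = 71
  P[7] = 75 + 15 = 90
  P[8] = 83 + 15 = 98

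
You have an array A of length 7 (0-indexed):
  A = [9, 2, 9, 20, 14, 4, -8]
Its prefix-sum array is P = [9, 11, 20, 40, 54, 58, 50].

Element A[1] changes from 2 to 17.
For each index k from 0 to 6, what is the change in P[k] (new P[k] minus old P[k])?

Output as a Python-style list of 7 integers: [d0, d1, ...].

Element change: A[1] 2 -> 17, delta = 15
For k < 1: P[k] unchanged, delta_P[k] = 0
For k >= 1: P[k] shifts by exactly 15
Delta array: [0, 15, 15, 15, 15, 15, 15]

Answer: [0, 15, 15, 15, 15, 15, 15]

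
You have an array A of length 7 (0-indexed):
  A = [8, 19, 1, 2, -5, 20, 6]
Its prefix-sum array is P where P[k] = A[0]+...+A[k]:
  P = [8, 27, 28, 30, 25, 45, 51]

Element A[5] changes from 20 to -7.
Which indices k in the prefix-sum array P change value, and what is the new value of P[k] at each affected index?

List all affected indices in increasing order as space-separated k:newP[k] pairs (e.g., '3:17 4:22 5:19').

Answer: 5:18 6:24

Derivation:
P[k] = A[0] + ... + A[k]
P[k] includes A[5] iff k >= 5
Affected indices: 5, 6, ..., 6; delta = -27
  P[5]: 45 + -27 = 18
  P[6]: 51 + -27 = 24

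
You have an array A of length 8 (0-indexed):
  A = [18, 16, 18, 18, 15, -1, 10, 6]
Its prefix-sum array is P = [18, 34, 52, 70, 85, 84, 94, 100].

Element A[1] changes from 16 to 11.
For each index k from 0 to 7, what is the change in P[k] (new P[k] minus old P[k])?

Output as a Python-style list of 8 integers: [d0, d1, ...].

Element change: A[1] 16 -> 11, delta = -5
For k < 1: P[k] unchanged, delta_P[k] = 0
For k >= 1: P[k] shifts by exactly -5
Delta array: [0, -5, -5, -5, -5, -5, -5, -5]

Answer: [0, -5, -5, -5, -5, -5, -5, -5]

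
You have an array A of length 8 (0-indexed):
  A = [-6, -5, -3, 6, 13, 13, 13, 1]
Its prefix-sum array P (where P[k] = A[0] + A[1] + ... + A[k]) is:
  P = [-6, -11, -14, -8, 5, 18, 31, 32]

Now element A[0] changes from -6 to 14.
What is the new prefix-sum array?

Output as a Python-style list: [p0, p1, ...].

Change: A[0] -6 -> 14, delta = 20
P[k] for k < 0: unchanged (A[0] not included)
P[k] for k >= 0: shift by delta = 20
  P[0] = -6 + 20 = 14
  P[1] = -11 + 20 = 9
  P[2] = -14 + 20 = 6
  P[3] = -8 + 20 = 12
  P[4] = 5 + 20 = 25
  P[5] = 18 + 20 = 38
  P[6] = 31 + 20 = 51
  P[7] = 32 + 20 = 52

Answer: [14, 9, 6, 12, 25, 38, 51, 52]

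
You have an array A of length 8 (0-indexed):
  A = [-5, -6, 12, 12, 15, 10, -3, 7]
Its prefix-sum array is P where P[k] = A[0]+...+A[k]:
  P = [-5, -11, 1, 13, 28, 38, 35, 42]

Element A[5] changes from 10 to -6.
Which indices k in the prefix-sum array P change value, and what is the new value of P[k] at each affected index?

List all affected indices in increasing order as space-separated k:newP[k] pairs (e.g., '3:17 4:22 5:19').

Answer: 5:22 6:19 7:26

Derivation:
P[k] = A[0] + ... + A[k]
P[k] includes A[5] iff k >= 5
Affected indices: 5, 6, ..., 7; delta = -16
  P[5]: 38 + -16 = 22
  P[6]: 35 + -16 = 19
  P[7]: 42 + -16 = 26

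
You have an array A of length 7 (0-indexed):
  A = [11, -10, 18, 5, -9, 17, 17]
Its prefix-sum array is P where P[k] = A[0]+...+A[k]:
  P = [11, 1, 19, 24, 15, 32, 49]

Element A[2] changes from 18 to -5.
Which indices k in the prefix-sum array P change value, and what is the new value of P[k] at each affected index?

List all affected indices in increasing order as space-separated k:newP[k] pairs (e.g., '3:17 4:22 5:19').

P[k] = A[0] + ... + A[k]
P[k] includes A[2] iff k >= 2
Affected indices: 2, 3, ..., 6; delta = -23
  P[2]: 19 + -23 = -4
  P[3]: 24 + -23 = 1
  P[4]: 15 + -23 = -8
  P[5]: 32 + -23 = 9
  P[6]: 49 + -23 = 26

Answer: 2:-4 3:1 4:-8 5:9 6:26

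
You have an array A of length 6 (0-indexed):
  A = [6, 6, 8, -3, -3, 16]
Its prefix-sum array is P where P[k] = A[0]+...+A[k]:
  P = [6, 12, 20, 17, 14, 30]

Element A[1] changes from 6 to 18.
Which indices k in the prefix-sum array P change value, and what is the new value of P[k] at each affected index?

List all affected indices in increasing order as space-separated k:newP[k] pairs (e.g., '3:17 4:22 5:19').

Answer: 1:24 2:32 3:29 4:26 5:42

Derivation:
P[k] = A[0] + ... + A[k]
P[k] includes A[1] iff k >= 1
Affected indices: 1, 2, ..., 5; delta = 12
  P[1]: 12 + 12 = 24
  P[2]: 20 + 12 = 32
  P[3]: 17 + 12 = 29
  P[4]: 14 + 12 = 26
  P[5]: 30 + 12 = 42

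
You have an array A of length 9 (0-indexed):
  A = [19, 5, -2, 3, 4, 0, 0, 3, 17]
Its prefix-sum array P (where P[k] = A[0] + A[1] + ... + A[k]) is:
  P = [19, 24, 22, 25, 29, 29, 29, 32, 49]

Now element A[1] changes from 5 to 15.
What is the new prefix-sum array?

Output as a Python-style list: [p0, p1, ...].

Change: A[1] 5 -> 15, delta = 10
P[k] for k < 1: unchanged (A[1] not included)
P[k] for k >= 1: shift by delta = 10
  P[0] = 19 + 0 = 19
  P[1] = 24 + 10 = 34
  P[2] = 22 + 10 = 32
  P[3] = 25 + 10 = 35
  P[4] = 29 + 10 = 39
  P[5] = 29 + 10 = 39
  P[6] = 29 + 10 = 39
  P[7] = 32 + 10 = 42
  P[8] = 49 + 10 = 59

Answer: [19, 34, 32, 35, 39, 39, 39, 42, 59]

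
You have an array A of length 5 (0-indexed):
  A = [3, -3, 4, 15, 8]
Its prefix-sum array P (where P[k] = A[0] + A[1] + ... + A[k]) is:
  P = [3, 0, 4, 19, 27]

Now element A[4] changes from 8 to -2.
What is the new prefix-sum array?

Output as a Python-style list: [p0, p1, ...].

Answer: [3, 0, 4, 19, 17]

Derivation:
Change: A[4] 8 -> -2, delta = -10
P[k] for k < 4: unchanged (A[4] not included)
P[k] for k >= 4: shift by delta = -10
  P[0] = 3 + 0 = 3
  P[1] = 0 + 0 = 0
  P[2] = 4 + 0 = 4
  P[3] = 19 + 0 = 19
  P[4] = 27 + -10 = 17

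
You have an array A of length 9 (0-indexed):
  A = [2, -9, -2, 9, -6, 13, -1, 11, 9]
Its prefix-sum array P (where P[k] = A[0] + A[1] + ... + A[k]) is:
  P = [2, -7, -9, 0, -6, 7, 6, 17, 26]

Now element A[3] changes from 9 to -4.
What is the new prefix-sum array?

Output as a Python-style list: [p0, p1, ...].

Answer: [2, -7, -9, -13, -19, -6, -7, 4, 13]

Derivation:
Change: A[3] 9 -> -4, delta = -13
P[k] for k < 3: unchanged (A[3] not included)
P[k] for k >= 3: shift by delta = -13
  P[0] = 2 + 0 = 2
  P[1] = -7 + 0 = -7
  P[2] = -9 + 0 = -9
  P[3] = 0 + -13 = -13
  P[4] = -6 + -13 = -19
  P[5] = 7 + -13 = -6
  P[6] = 6 + -13 = -7
  P[7] = 17 + -13 = 4
  P[8] = 26 + -13 = 13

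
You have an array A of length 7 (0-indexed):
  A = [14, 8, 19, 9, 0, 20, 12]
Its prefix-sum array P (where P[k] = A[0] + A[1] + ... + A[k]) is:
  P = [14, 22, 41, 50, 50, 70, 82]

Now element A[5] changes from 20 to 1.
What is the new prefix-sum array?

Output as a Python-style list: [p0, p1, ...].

Change: A[5] 20 -> 1, delta = -19
P[k] for k < 5: unchanged (A[5] not included)
P[k] for k >= 5: shift by delta = -19
  P[0] = 14 + 0 = 14
  P[1] = 22 + 0 = 22
  P[2] = 41 + 0 = 41
  P[3] = 50 + 0 = 50
  P[4] = 50 + 0 = 50
  P[5] = 70 + -19 = 51
  P[6] = 82 + -19 = 63

Answer: [14, 22, 41, 50, 50, 51, 63]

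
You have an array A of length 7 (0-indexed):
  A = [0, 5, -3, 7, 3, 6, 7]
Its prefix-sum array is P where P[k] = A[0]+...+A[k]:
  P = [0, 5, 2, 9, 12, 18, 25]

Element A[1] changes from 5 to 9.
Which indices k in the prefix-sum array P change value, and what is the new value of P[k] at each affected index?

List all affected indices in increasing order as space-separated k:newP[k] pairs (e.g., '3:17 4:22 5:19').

P[k] = A[0] + ... + A[k]
P[k] includes A[1] iff k >= 1
Affected indices: 1, 2, ..., 6; delta = 4
  P[1]: 5 + 4 = 9
  P[2]: 2 + 4 = 6
  P[3]: 9 + 4 = 13
  P[4]: 12 + 4 = 16
  P[5]: 18 + 4 = 22
  P[6]: 25 + 4 = 29

Answer: 1:9 2:6 3:13 4:16 5:22 6:29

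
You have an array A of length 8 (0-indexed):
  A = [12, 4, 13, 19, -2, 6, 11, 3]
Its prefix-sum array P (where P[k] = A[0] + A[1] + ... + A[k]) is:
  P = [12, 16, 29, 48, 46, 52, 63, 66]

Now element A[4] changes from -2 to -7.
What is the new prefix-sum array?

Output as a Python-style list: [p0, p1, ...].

Answer: [12, 16, 29, 48, 41, 47, 58, 61]

Derivation:
Change: A[4] -2 -> -7, delta = -5
P[k] for k < 4: unchanged (A[4] not included)
P[k] for k >= 4: shift by delta = -5
  P[0] = 12 + 0 = 12
  P[1] = 16 + 0 = 16
  P[2] = 29 + 0 = 29
  P[3] = 48 + 0 = 48
  P[4] = 46 + -5 = 41
  P[5] = 52 + -5 = 47
  P[6] = 63 + -5 = 58
  P[7] = 66 + -5 = 61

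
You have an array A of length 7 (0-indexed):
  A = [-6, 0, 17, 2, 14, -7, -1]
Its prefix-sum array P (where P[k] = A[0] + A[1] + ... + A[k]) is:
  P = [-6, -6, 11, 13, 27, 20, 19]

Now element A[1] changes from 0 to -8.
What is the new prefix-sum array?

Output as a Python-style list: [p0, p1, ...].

Answer: [-6, -14, 3, 5, 19, 12, 11]

Derivation:
Change: A[1] 0 -> -8, delta = -8
P[k] for k < 1: unchanged (A[1] not included)
P[k] for k >= 1: shift by delta = -8
  P[0] = -6 + 0 = -6
  P[1] = -6 + -8 = -14
  P[2] = 11 + -8 = 3
  P[3] = 13 + -8 = 5
  P[4] = 27 + -8 = 19
  P[5] = 20 + -8 = 12
  P[6] = 19 + -8 = 11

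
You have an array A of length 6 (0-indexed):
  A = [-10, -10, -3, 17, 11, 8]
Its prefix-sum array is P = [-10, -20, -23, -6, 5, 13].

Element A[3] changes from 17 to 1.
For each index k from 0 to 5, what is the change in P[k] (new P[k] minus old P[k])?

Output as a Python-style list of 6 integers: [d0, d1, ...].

Element change: A[3] 17 -> 1, delta = -16
For k < 3: P[k] unchanged, delta_P[k] = 0
For k >= 3: P[k] shifts by exactly -16
Delta array: [0, 0, 0, -16, -16, -16]

Answer: [0, 0, 0, -16, -16, -16]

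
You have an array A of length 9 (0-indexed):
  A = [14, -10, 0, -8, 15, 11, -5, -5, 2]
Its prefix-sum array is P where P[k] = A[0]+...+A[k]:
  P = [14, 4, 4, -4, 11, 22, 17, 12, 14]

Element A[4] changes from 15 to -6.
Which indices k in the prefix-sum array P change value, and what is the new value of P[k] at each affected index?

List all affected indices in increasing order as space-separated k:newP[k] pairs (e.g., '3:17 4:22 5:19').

P[k] = A[0] + ... + A[k]
P[k] includes A[4] iff k >= 4
Affected indices: 4, 5, ..., 8; delta = -21
  P[4]: 11 + -21 = -10
  P[5]: 22 + -21 = 1
  P[6]: 17 + -21 = -4
  P[7]: 12 + -21 = -9
  P[8]: 14 + -21 = -7

Answer: 4:-10 5:1 6:-4 7:-9 8:-7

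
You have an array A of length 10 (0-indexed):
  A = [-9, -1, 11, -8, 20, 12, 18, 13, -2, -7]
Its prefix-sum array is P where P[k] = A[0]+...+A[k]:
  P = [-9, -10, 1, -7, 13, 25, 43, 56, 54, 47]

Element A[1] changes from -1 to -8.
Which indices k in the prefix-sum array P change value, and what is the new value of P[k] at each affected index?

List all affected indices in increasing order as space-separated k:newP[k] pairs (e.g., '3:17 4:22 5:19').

Answer: 1:-17 2:-6 3:-14 4:6 5:18 6:36 7:49 8:47 9:40

Derivation:
P[k] = A[0] + ... + A[k]
P[k] includes A[1] iff k >= 1
Affected indices: 1, 2, ..., 9; delta = -7
  P[1]: -10 + -7 = -17
  P[2]: 1 + -7 = -6
  P[3]: -7 + -7 = -14
  P[4]: 13 + -7 = 6
  P[5]: 25 + -7 = 18
  P[6]: 43 + -7 = 36
  P[7]: 56 + -7 = 49
  P[8]: 54 + -7 = 47
  P[9]: 47 + -7 = 40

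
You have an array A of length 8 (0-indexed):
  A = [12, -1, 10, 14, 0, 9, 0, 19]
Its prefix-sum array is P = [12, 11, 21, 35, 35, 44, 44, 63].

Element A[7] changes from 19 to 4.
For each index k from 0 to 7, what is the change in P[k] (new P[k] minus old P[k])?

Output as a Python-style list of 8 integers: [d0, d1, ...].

Element change: A[7] 19 -> 4, delta = -15
For k < 7: P[k] unchanged, delta_P[k] = 0
For k >= 7: P[k] shifts by exactly -15
Delta array: [0, 0, 0, 0, 0, 0, 0, -15]

Answer: [0, 0, 0, 0, 0, 0, 0, -15]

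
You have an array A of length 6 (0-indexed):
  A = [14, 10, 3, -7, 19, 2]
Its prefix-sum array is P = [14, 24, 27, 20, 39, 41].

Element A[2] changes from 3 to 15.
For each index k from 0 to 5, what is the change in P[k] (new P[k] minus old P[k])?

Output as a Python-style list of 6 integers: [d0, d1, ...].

Answer: [0, 0, 12, 12, 12, 12]

Derivation:
Element change: A[2] 3 -> 15, delta = 12
For k < 2: P[k] unchanged, delta_P[k] = 0
For k >= 2: P[k] shifts by exactly 12
Delta array: [0, 0, 12, 12, 12, 12]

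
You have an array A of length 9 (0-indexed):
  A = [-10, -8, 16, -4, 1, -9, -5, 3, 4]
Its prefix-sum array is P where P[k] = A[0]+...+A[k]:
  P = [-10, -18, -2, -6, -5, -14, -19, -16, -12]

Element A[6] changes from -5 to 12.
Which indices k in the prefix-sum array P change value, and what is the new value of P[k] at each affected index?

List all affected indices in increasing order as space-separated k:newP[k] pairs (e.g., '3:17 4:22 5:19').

P[k] = A[0] + ... + A[k]
P[k] includes A[6] iff k >= 6
Affected indices: 6, 7, ..., 8; delta = 17
  P[6]: -19 + 17 = -2
  P[7]: -16 + 17 = 1
  P[8]: -12 + 17 = 5

Answer: 6:-2 7:1 8:5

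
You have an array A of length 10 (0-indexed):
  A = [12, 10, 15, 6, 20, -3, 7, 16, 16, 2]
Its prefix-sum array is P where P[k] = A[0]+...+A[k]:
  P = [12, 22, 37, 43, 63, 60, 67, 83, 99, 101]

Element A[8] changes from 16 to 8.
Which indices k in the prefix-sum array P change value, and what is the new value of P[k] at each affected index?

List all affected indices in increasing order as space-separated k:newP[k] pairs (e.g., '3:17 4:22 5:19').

P[k] = A[0] + ... + A[k]
P[k] includes A[8] iff k >= 8
Affected indices: 8, 9, ..., 9; delta = -8
  P[8]: 99 + -8 = 91
  P[9]: 101 + -8 = 93

Answer: 8:91 9:93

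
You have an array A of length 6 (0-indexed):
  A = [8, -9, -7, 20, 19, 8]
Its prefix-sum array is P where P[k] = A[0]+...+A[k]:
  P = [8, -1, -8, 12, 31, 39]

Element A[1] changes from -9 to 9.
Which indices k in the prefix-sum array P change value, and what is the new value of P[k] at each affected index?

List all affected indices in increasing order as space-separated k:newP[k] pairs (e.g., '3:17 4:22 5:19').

Answer: 1:17 2:10 3:30 4:49 5:57

Derivation:
P[k] = A[0] + ... + A[k]
P[k] includes A[1] iff k >= 1
Affected indices: 1, 2, ..., 5; delta = 18
  P[1]: -1 + 18 = 17
  P[2]: -8 + 18 = 10
  P[3]: 12 + 18 = 30
  P[4]: 31 + 18 = 49
  P[5]: 39 + 18 = 57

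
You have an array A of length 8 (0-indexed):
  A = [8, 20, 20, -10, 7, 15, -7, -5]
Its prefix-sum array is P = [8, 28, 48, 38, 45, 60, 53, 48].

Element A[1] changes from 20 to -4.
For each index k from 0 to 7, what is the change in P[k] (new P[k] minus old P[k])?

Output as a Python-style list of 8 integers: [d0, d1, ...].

Element change: A[1] 20 -> -4, delta = -24
For k < 1: P[k] unchanged, delta_P[k] = 0
For k >= 1: P[k] shifts by exactly -24
Delta array: [0, -24, -24, -24, -24, -24, -24, -24]

Answer: [0, -24, -24, -24, -24, -24, -24, -24]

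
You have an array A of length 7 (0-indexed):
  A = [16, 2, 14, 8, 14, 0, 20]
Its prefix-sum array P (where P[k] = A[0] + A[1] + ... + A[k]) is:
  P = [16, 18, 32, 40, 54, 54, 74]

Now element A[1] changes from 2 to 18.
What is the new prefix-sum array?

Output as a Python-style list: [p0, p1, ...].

Change: A[1] 2 -> 18, delta = 16
P[k] for k < 1: unchanged (A[1] not included)
P[k] for k >= 1: shift by delta = 16
  P[0] = 16 + 0 = 16
  P[1] = 18 + 16 = 34
  P[2] = 32 + 16 = 48
  P[3] = 40 + 16 = 56
  P[4] = 54 + 16 = 70
  P[5] = 54 + 16 = 70
  P[6] = 74 + 16 = 90

Answer: [16, 34, 48, 56, 70, 70, 90]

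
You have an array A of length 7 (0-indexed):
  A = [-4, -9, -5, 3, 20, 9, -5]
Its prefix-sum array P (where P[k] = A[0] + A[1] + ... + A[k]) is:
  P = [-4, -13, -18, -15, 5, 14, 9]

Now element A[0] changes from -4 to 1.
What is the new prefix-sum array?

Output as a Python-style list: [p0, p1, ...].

Change: A[0] -4 -> 1, delta = 5
P[k] for k < 0: unchanged (A[0] not included)
P[k] for k >= 0: shift by delta = 5
  P[0] = -4 + 5 = 1
  P[1] = -13 + 5 = -8
  P[2] = -18 + 5 = -13
  P[3] = -15 + 5 = -10
  P[4] = 5 + 5 = 10
  P[5] = 14 + 5 = 19
  P[6] = 9 + 5 = 14

Answer: [1, -8, -13, -10, 10, 19, 14]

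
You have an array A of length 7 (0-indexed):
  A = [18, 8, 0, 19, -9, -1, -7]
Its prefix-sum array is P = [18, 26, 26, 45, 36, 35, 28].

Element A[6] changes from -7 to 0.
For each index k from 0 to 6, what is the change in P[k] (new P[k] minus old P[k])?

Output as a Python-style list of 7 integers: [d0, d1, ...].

Element change: A[6] -7 -> 0, delta = 7
For k < 6: P[k] unchanged, delta_P[k] = 0
For k >= 6: P[k] shifts by exactly 7
Delta array: [0, 0, 0, 0, 0, 0, 7]

Answer: [0, 0, 0, 0, 0, 0, 7]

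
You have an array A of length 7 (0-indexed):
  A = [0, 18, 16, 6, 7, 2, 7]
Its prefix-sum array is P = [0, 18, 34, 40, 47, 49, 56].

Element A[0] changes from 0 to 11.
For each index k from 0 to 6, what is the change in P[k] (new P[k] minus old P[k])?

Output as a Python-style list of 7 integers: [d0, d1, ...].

Element change: A[0] 0 -> 11, delta = 11
For k < 0: P[k] unchanged, delta_P[k] = 0
For k >= 0: P[k] shifts by exactly 11
Delta array: [11, 11, 11, 11, 11, 11, 11]

Answer: [11, 11, 11, 11, 11, 11, 11]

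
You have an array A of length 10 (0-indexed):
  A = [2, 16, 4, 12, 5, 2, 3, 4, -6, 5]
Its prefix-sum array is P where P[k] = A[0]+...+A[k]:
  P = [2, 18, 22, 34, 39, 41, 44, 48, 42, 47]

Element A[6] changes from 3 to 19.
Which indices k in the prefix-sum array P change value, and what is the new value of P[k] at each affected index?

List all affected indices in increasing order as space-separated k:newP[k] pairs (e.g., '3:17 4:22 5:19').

P[k] = A[0] + ... + A[k]
P[k] includes A[6] iff k >= 6
Affected indices: 6, 7, ..., 9; delta = 16
  P[6]: 44 + 16 = 60
  P[7]: 48 + 16 = 64
  P[8]: 42 + 16 = 58
  P[9]: 47 + 16 = 63

Answer: 6:60 7:64 8:58 9:63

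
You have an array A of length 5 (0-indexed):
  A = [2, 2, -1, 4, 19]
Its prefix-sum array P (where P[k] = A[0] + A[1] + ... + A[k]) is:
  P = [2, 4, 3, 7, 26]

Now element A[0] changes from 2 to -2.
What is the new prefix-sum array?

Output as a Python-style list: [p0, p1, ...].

Change: A[0] 2 -> -2, delta = -4
P[k] for k < 0: unchanged (A[0] not included)
P[k] for k >= 0: shift by delta = -4
  P[0] = 2 + -4 = -2
  P[1] = 4 + -4 = 0
  P[2] = 3 + -4 = -1
  P[3] = 7 + -4 = 3
  P[4] = 26 + -4 = 22

Answer: [-2, 0, -1, 3, 22]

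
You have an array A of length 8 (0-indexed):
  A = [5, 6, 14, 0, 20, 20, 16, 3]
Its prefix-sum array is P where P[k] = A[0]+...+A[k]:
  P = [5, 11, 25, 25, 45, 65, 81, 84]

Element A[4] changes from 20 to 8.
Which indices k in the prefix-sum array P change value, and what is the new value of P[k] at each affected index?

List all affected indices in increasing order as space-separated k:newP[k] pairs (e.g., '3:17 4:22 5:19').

Answer: 4:33 5:53 6:69 7:72

Derivation:
P[k] = A[0] + ... + A[k]
P[k] includes A[4] iff k >= 4
Affected indices: 4, 5, ..., 7; delta = -12
  P[4]: 45 + -12 = 33
  P[5]: 65 + -12 = 53
  P[6]: 81 + -12 = 69
  P[7]: 84 + -12 = 72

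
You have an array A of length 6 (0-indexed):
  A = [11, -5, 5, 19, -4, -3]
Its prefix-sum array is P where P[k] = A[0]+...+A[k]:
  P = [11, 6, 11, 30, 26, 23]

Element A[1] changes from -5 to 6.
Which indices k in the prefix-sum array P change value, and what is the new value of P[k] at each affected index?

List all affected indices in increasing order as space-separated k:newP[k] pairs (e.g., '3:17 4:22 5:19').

Answer: 1:17 2:22 3:41 4:37 5:34

Derivation:
P[k] = A[0] + ... + A[k]
P[k] includes A[1] iff k >= 1
Affected indices: 1, 2, ..., 5; delta = 11
  P[1]: 6 + 11 = 17
  P[2]: 11 + 11 = 22
  P[3]: 30 + 11 = 41
  P[4]: 26 + 11 = 37
  P[5]: 23 + 11 = 34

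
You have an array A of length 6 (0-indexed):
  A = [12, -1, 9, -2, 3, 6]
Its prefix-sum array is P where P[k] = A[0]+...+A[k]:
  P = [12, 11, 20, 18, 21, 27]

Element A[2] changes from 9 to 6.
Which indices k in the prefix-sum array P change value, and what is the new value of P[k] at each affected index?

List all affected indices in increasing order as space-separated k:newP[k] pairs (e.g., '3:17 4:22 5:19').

Answer: 2:17 3:15 4:18 5:24

Derivation:
P[k] = A[0] + ... + A[k]
P[k] includes A[2] iff k >= 2
Affected indices: 2, 3, ..., 5; delta = -3
  P[2]: 20 + -3 = 17
  P[3]: 18 + -3 = 15
  P[4]: 21 + -3 = 18
  P[5]: 27 + -3 = 24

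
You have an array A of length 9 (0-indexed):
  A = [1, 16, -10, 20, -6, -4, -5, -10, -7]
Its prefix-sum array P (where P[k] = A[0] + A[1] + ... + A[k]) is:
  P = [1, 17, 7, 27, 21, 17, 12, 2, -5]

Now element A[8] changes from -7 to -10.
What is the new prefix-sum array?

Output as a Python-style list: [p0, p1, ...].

Change: A[8] -7 -> -10, delta = -3
P[k] for k < 8: unchanged (A[8] not included)
P[k] for k >= 8: shift by delta = -3
  P[0] = 1 + 0 = 1
  P[1] = 17 + 0 = 17
  P[2] = 7 + 0 = 7
  P[3] = 27 + 0 = 27
  P[4] = 21 + 0 = 21
  P[5] = 17 + 0 = 17
  P[6] = 12 + 0 = 12
  P[7] = 2 + 0 = 2
  P[8] = -5 + -3 = -8

Answer: [1, 17, 7, 27, 21, 17, 12, 2, -8]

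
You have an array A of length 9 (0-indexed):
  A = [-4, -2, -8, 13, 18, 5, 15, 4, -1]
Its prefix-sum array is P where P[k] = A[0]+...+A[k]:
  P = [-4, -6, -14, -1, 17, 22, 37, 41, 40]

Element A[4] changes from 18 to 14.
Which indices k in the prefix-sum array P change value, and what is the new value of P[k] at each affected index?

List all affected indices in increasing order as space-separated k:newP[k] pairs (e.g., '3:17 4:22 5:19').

P[k] = A[0] + ... + A[k]
P[k] includes A[4] iff k >= 4
Affected indices: 4, 5, ..., 8; delta = -4
  P[4]: 17 + -4 = 13
  P[5]: 22 + -4 = 18
  P[6]: 37 + -4 = 33
  P[7]: 41 + -4 = 37
  P[8]: 40 + -4 = 36

Answer: 4:13 5:18 6:33 7:37 8:36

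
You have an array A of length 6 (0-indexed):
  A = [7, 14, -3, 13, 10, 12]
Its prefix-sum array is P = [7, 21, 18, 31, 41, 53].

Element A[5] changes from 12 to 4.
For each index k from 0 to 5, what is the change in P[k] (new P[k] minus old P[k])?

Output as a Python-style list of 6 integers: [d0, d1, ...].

Element change: A[5] 12 -> 4, delta = -8
For k < 5: P[k] unchanged, delta_P[k] = 0
For k >= 5: P[k] shifts by exactly -8
Delta array: [0, 0, 0, 0, 0, -8]

Answer: [0, 0, 0, 0, 0, -8]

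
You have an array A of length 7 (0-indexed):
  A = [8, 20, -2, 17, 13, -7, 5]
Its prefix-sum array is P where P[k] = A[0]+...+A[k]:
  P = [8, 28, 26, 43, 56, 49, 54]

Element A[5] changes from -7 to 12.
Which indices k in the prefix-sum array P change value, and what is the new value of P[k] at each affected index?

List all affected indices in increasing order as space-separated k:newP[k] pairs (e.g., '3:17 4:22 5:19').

P[k] = A[0] + ... + A[k]
P[k] includes A[5] iff k >= 5
Affected indices: 5, 6, ..., 6; delta = 19
  P[5]: 49 + 19 = 68
  P[6]: 54 + 19 = 73

Answer: 5:68 6:73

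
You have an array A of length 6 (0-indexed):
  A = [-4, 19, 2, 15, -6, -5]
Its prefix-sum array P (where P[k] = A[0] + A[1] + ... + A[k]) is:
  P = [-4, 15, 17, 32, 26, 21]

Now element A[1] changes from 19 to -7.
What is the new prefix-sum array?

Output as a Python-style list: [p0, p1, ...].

Answer: [-4, -11, -9, 6, 0, -5]

Derivation:
Change: A[1] 19 -> -7, delta = -26
P[k] for k < 1: unchanged (A[1] not included)
P[k] for k >= 1: shift by delta = -26
  P[0] = -4 + 0 = -4
  P[1] = 15 + -26 = -11
  P[2] = 17 + -26 = -9
  P[3] = 32 + -26 = 6
  P[4] = 26 + -26 = 0
  P[5] = 21 + -26 = -5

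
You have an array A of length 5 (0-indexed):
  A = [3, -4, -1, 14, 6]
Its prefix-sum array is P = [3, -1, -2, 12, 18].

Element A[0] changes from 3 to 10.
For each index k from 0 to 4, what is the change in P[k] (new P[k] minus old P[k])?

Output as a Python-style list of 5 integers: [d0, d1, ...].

Element change: A[0] 3 -> 10, delta = 7
For k < 0: P[k] unchanged, delta_P[k] = 0
For k >= 0: P[k] shifts by exactly 7
Delta array: [7, 7, 7, 7, 7]

Answer: [7, 7, 7, 7, 7]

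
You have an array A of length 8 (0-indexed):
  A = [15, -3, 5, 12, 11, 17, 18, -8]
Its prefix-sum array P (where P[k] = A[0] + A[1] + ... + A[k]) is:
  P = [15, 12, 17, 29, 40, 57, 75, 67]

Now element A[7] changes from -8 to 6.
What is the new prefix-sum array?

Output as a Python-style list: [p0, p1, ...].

Answer: [15, 12, 17, 29, 40, 57, 75, 81]

Derivation:
Change: A[7] -8 -> 6, delta = 14
P[k] for k < 7: unchanged (A[7] not included)
P[k] for k >= 7: shift by delta = 14
  P[0] = 15 + 0 = 15
  P[1] = 12 + 0 = 12
  P[2] = 17 + 0 = 17
  P[3] = 29 + 0 = 29
  P[4] = 40 + 0 = 40
  P[5] = 57 + 0 = 57
  P[6] = 75 + 0 = 75
  P[7] = 67 + 14 = 81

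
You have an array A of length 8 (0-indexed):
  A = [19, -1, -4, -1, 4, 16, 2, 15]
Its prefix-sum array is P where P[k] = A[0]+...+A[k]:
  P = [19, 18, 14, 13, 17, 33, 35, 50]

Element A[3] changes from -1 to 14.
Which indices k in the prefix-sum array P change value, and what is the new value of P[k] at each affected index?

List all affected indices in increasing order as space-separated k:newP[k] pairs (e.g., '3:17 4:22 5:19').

P[k] = A[0] + ... + A[k]
P[k] includes A[3] iff k >= 3
Affected indices: 3, 4, ..., 7; delta = 15
  P[3]: 13 + 15 = 28
  P[4]: 17 + 15 = 32
  P[5]: 33 + 15 = 48
  P[6]: 35 + 15 = 50
  P[7]: 50 + 15 = 65

Answer: 3:28 4:32 5:48 6:50 7:65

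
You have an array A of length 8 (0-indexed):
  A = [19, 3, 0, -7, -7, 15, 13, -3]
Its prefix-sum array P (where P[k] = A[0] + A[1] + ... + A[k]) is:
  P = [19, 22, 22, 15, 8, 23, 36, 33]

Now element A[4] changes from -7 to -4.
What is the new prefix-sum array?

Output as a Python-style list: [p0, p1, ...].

Change: A[4] -7 -> -4, delta = 3
P[k] for k < 4: unchanged (A[4] not included)
P[k] for k >= 4: shift by delta = 3
  P[0] = 19 + 0 = 19
  P[1] = 22 + 0 = 22
  P[2] = 22 + 0 = 22
  P[3] = 15 + 0 = 15
  P[4] = 8 + 3 = 11
  P[5] = 23 + 3 = 26
  P[6] = 36 + 3 = 39
  P[7] = 33 + 3 = 36

Answer: [19, 22, 22, 15, 11, 26, 39, 36]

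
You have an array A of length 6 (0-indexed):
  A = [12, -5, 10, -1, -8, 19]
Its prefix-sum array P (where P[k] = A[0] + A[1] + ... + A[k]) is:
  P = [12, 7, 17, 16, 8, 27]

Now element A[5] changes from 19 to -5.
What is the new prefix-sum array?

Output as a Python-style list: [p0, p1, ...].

Answer: [12, 7, 17, 16, 8, 3]

Derivation:
Change: A[5] 19 -> -5, delta = -24
P[k] for k < 5: unchanged (A[5] not included)
P[k] for k >= 5: shift by delta = -24
  P[0] = 12 + 0 = 12
  P[1] = 7 + 0 = 7
  P[2] = 17 + 0 = 17
  P[3] = 16 + 0 = 16
  P[4] = 8 + 0 = 8
  P[5] = 27 + -24 = 3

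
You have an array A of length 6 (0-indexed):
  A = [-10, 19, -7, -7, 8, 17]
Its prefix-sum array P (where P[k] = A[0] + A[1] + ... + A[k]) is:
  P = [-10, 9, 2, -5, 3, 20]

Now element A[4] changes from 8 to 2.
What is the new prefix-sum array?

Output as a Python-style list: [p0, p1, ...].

Change: A[4] 8 -> 2, delta = -6
P[k] for k < 4: unchanged (A[4] not included)
P[k] for k >= 4: shift by delta = -6
  P[0] = -10 + 0 = -10
  P[1] = 9 + 0 = 9
  P[2] = 2 + 0 = 2
  P[3] = -5 + 0 = -5
  P[4] = 3 + -6 = -3
  P[5] = 20 + -6 = 14

Answer: [-10, 9, 2, -5, -3, 14]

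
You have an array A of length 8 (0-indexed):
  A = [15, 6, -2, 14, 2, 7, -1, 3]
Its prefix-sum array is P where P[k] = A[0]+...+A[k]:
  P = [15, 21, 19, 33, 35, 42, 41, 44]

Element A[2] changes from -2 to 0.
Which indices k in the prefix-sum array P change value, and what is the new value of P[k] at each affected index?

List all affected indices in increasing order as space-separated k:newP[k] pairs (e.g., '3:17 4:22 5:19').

Answer: 2:21 3:35 4:37 5:44 6:43 7:46

Derivation:
P[k] = A[0] + ... + A[k]
P[k] includes A[2] iff k >= 2
Affected indices: 2, 3, ..., 7; delta = 2
  P[2]: 19 + 2 = 21
  P[3]: 33 + 2 = 35
  P[4]: 35 + 2 = 37
  P[5]: 42 + 2 = 44
  P[6]: 41 + 2 = 43
  P[7]: 44 + 2 = 46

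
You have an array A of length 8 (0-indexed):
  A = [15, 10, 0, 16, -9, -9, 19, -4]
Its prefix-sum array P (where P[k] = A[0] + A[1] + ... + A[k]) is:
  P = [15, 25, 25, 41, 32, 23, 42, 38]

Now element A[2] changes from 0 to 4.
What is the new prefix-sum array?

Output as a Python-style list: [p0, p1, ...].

Change: A[2] 0 -> 4, delta = 4
P[k] for k < 2: unchanged (A[2] not included)
P[k] for k >= 2: shift by delta = 4
  P[0] = 15 + 0 = 15
  P[1] = 25 + 0 = 25
  P[2] = 25 + 4 = 29
  P[3] = 41 + 4 = 45
  P[4] = 32 + 4 = 36
  P[5] = 23 + 4 = 27
  P[6] = 42 + 4 = 46
  P[7] = 38 + 4 = 42

Answer: [15, 25, 29, 45, 36, 27, 46, 42]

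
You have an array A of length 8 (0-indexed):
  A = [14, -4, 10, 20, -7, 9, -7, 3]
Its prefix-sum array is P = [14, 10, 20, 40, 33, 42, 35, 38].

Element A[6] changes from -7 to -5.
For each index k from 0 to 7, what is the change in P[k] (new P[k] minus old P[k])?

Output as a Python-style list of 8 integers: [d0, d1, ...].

Element change: A[6] -7 -> -5, delta = 2
For k < 6: P[k] unchanged, delta_P[k] = 0
For k >= 6: P[k] shifts by exactly 2
Delta array: [0, 0, 0, 0, 0, 0, 2, 2]

Answer: [0, 0, 0, 0, 0, 0, 2, 2]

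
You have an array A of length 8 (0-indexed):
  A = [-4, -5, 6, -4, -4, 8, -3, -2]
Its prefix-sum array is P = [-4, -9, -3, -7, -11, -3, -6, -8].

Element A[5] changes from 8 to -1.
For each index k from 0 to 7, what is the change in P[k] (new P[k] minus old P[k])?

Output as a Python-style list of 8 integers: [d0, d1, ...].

Answer: [0, 0, 0, 0, 0, -9, -9, -9]

Derivation:
Element change: A[5] 8 -> -1, delta = -9
For k < 5: P[k] unchanged, delta_P[k] = 0
For k >= 5: P[k] shifts by exactly -9
Delta array: [0, 0, 0, 0, 0, -9, -9, -9]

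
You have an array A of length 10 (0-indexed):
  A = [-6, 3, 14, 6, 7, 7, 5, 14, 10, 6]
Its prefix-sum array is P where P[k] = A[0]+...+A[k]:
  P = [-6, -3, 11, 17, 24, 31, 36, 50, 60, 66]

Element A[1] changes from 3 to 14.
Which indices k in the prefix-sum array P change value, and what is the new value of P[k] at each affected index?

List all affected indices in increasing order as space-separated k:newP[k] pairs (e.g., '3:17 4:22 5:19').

Answer: 1:8 2:22 3:28 4:35 5:42 6:47 7:61 8:71 9:77

Derivation:
P[k] = A[0] + ... + A[k]
P[k] includes A[1] iff k >= 1
Affected indices: 1, 2, ..., 9; delta = 11
  P[1]: -3 + 11 = 8
  P[2]: 11 + 11 = 22
  P[3]: 17 + 11 = 28
  P[4]: 24 + 11 = 35
  P[5]: 31 + 11 = 42
  P[6]: 36 + 11 = 47
  P[7]: 50 + 11 = 61
  P[8]: 60 + 11 = 71
  P[9]: 66 + 11 = 77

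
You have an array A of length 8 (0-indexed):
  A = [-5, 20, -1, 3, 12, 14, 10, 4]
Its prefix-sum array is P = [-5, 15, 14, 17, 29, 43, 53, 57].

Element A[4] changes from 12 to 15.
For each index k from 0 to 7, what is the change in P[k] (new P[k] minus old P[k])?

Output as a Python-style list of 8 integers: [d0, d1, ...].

Answer: [0, 0, 0, 0, 3, 3, 3, 3]

Derivation:
Element change: A[4] 12 -> 15, delta = 3
For k < 4: P[k] unchanged, delta_P[k] = 0
For k >= 4: P[k] shifts by exactly 3
Delta array: [0, 0, 0, 0, 3, 3, 3, 3]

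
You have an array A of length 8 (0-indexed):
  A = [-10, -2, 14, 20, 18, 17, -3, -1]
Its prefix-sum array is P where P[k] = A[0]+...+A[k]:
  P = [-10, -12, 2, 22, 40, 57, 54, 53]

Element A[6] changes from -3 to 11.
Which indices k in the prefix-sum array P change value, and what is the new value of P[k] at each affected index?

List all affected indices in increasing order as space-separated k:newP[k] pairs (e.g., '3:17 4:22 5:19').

P[k] = A[0] + ... + A[k]
P[k] includes A[6] iff k >= 6
Affected indices: 6, 7, ..., 7; delta = 14
  P[6]: 54 + 14 = 68
  P[7]: 53 + 14 = 67

Answer: 6:68 7:67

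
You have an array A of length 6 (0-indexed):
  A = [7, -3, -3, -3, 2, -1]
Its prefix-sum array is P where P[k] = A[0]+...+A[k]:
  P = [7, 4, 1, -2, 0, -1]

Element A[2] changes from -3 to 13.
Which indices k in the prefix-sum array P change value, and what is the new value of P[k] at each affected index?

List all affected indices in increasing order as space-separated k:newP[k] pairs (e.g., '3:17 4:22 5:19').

P[k] = A[0] + ... + A[k]
P[k] includes A[2] iff k >= 2
Affected indices: 2, 3, ..., 5; delta = 16
  P[2]: 1 + 16 = 17
  P[3]: -2 + 16 = 14
  P[4]: 0 + 16 = 16
  P[5]: -1 + 16 = 15

Answer: 2:17 3:14 4:16 5:15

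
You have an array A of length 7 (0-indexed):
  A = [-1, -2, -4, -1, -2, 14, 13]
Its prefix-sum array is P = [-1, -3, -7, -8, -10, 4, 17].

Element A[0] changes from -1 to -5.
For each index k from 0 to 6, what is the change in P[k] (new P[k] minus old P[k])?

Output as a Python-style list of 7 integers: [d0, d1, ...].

Answer: [-4, -4, -4, -4, -4, -4, -4]

Derivation:
Element change: A[0] -1 -> -5, delta = -4
For k < 0: P[k] unchanged, delta_P[k] = 0
For k >= 0: P[k] shifts by exactly -4
Delta array: [-4, -4, -4, -4, -4, -4, -4]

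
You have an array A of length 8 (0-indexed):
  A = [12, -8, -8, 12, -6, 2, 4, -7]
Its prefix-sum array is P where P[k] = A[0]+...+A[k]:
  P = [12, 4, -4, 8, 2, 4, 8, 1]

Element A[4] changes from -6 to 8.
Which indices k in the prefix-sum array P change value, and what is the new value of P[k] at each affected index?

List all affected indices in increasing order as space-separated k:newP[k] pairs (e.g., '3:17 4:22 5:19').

P[k] = A[0] + ... + A[k]
P[k] includes A[4] iff k >= 4
Affected indices: 4, 5, ..., 7; delta = 14
  P[4]: 2 + 14 = 16
  P[5]: 4 + 14 = 18
  P[6]: 8 + 14 = 22
  P[7]: 1 + 14 = 15

Answer: 4:16 5:18 6:22 7:15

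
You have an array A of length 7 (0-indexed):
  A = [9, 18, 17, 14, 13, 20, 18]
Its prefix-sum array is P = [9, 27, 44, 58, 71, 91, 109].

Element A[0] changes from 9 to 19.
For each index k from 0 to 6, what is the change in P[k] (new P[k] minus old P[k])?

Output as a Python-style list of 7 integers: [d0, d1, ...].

Element change: A[0] 9 -> 19, delta = 10
For k < 0: P[k] unchanged, delta_P[k] = 0
For k >= 0: P[k] shifts by exactly 10
Delta array: [10, 10, 10, 10, 10, 10, 10]

Answer: [10, 10, 10, 10, 10, 10, 10]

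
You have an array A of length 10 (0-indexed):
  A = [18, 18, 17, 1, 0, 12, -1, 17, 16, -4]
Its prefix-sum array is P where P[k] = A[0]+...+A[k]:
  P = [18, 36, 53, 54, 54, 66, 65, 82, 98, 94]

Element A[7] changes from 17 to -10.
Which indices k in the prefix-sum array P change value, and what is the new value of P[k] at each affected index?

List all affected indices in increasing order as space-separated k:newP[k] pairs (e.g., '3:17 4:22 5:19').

Answer: 7:55 8:71 9:67

Derivation:
P[k] = A[0] + ... + A[k]
P[k] includes A[7] iff k >= 7
Affected indices: 7, 8, ..., 9; delta = -27
  P[7]: 82 + -27 = 55
  P[8]: 98 + -27 = 71
  P[9]: 94 + -27 = 67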